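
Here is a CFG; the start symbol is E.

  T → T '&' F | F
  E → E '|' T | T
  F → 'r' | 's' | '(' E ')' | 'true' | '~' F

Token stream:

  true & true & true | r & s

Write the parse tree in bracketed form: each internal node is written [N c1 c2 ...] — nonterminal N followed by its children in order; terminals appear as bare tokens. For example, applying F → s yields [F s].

[E [E [T [T [T [F true]] & [F true]] & [F true]]] | [T [T [F r]] & [F s]]]

E
E | T
T | T
T & F | T
T & F & F | T
F & F & F | T
true & F & F | T
true & true & F | T
true & true & true | T
true & true & true | T & F
true & true & true | F & F
true & true & true | r & F
true & true & true | r & s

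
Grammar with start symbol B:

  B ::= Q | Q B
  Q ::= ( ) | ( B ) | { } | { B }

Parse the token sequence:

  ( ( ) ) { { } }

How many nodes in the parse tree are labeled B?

[B [Q ( [B [Q ( )]] )] [B [Q { [B [Q { }]] }]]]

4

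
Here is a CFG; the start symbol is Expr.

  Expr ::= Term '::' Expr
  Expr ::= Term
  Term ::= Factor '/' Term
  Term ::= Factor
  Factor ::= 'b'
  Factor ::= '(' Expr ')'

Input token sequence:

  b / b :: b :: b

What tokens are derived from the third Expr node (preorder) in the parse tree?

[Expr [Term [Factor b] / [Term [Factor b]]] :: [Expr [Term [Factor b]] :: [Expr [Term [Factor b]]]]]

b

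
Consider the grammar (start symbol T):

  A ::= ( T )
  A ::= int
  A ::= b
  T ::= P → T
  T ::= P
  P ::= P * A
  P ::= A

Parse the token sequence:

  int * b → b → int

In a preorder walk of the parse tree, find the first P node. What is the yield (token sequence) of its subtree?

[T [P [P [A int]] * [A b]] → [T [P [A b]] → [T [P [A int]]]]]

int * b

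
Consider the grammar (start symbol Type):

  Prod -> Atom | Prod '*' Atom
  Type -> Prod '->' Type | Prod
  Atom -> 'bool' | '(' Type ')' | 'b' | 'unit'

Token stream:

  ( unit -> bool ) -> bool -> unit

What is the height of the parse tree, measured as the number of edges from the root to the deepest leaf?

[Type [Prod [Atom ( [Type [Prod [Atom unit]] -> [Type [Prod [Atom bool]]]] )]] -> [Type [Prod [Atom bool]] -> [Type [Prod [Atom unit]]]]]

7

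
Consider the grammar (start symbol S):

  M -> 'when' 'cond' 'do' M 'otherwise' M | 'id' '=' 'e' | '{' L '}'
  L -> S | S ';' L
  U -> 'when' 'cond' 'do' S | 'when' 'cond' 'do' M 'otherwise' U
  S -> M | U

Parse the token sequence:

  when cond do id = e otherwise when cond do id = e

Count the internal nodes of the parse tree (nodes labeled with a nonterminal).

6

[S [U when cond do [M id = e] otherwise [U when cond do [S [M id = e]]]]]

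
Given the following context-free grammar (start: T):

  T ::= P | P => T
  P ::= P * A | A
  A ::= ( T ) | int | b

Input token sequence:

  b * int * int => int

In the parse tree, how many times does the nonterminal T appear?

[T [P [P [P [A b]] * [A int]] * [A int]] => [T [P [A int]]]]

2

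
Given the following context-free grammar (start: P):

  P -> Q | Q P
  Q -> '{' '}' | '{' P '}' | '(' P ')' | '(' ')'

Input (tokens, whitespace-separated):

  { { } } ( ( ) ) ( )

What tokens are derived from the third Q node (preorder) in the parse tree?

[P [Q { [P [Q { }]] }] [P [Q ( [P [Q ( )]] )] [P [Q ( )]]]]

( ( ) )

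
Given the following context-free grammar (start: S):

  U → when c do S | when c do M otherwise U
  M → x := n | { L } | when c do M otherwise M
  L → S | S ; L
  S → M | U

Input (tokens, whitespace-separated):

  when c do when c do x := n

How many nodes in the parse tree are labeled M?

1

[S [U when c do [S [U when c do [S [M x := n]]]]]]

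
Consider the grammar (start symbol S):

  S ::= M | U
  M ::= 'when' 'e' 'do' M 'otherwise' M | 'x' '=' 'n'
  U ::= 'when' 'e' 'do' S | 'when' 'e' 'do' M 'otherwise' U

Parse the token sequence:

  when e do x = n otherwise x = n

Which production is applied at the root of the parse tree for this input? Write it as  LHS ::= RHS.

S ::= M

[S [M when e do [M x = n] otherwise [M x = n]]]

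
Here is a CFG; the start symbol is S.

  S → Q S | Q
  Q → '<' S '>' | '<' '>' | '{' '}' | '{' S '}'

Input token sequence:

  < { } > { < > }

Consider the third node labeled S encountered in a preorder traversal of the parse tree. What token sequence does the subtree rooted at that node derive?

{ < > }

[S [Q < [S [Q { }]] >] [S [Q { [S [Q < >]] }]]]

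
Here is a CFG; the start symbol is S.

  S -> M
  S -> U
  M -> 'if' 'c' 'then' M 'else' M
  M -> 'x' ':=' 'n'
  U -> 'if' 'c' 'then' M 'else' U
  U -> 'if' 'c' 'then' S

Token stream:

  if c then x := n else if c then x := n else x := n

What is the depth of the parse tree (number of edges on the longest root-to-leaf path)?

4

[S [M if c then [M x := n] else [M if c then [M x := n] else [M x := n]]]]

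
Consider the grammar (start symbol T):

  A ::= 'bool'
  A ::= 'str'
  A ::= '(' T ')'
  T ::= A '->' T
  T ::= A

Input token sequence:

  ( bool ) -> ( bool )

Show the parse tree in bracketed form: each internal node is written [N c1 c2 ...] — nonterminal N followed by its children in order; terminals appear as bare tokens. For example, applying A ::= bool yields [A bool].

[T [A ( [T [A bool]] )] -> [T [A ( [T [A bool]] )]]]

T
A -> T
( T ) -> T
( A ) -> T
( bool ) -> T
( bool ) -> A
( bool ) -> ( T )
( bool ) -> ( A )
( bool ) -> ( bool )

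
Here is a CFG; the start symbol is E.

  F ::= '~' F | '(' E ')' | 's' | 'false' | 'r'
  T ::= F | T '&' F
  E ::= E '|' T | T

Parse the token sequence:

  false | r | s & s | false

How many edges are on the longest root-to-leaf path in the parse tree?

6

[E [E [E [E [T [F false]]] | [T [F r]]] | [T [T [F s]] & [F s]]] | [T [F false]]]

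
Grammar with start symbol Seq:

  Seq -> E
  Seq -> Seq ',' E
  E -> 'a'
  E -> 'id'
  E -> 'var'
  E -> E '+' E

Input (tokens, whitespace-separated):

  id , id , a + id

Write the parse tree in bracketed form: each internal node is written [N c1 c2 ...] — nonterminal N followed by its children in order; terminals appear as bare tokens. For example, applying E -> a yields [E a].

[Seq [Seq [Seq [E id]] , [E id]] , [E [E a] + [E id]]]

Seq
Seq , E
Seq , E , E
E , E , E
id , E , E
id , id , E
id , id , E + E
id , id , a + E
id , id , a + id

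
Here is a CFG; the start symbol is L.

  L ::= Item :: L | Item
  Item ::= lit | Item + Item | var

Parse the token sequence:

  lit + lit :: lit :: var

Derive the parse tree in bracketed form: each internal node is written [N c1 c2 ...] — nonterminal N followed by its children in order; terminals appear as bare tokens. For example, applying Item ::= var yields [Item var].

L
Item :: L
Item + Item :: L
lit + Item :: L
lit + lit :: L
lit + lit :: Item :: L
lit + lit :: lit :: L
lit + lit :: lit :: Item
lit + lit :: lit :: var

[L [Item [Item lit] + [Item lit]] :: [L [Item lit] :: [L [Item var]]]]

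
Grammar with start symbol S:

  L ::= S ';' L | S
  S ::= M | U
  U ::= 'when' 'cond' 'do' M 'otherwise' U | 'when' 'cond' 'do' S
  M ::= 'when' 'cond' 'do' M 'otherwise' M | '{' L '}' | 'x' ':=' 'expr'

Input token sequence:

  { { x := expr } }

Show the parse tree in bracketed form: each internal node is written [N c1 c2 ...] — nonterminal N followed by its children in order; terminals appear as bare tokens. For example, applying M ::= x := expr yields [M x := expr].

[S [M { [L [S [M { [L [S [M x := expr]]] }]]] }]]

S
M
{ L }
{ S }
{ M }
{ { L } }
{ { S } }
{ { M } }
{ { x := expr } }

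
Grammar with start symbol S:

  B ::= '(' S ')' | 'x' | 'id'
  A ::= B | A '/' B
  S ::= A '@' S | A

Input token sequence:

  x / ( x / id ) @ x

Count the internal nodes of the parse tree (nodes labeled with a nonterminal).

[S [A [A [B x]] / [B ( [S [A [A [B x]] / [B id]]] )]] @ [S [A [B x]]]]

13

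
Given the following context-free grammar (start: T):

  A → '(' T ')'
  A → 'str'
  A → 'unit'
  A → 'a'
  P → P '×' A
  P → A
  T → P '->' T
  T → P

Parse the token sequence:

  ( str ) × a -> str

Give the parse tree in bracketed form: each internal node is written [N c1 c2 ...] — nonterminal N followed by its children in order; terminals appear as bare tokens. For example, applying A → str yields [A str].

T
P -> T
P × A -> T
A × A -> T
( T ) × A -> T
( P ) × A -> T
( A ) × A -> T
( str ) × A -> T
( str ) × a -> T
( str ) × a -> P
( str ) × a -> A
( str ) × a -> str

[T [P [P [A ( [T [P [A str]]] )]] × [A a]] -> [T [P [A str]]]]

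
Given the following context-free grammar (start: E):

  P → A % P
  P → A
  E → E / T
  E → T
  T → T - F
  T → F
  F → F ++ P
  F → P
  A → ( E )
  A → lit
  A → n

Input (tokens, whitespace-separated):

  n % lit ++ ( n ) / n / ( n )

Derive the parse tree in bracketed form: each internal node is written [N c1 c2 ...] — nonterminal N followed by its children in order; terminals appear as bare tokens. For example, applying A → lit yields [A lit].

[E [E [E [T [F [F [P [A n] % [P [A lit]]]] ++ [P [A ( [E [T [F [P [A n]]]]] )]]]]] / [T [F [P [A n]]]]] / [T [F [P [A ( [E [T [F [P [A n]]]]] )]]]]]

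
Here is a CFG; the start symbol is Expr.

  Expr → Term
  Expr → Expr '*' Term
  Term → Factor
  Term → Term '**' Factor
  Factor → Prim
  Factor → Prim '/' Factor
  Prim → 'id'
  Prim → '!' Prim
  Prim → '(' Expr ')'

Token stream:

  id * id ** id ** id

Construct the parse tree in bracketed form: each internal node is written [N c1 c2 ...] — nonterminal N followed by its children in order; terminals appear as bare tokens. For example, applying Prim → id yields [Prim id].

Expr
Expr * Term
Term * Term
Factor * Term
Prim * Term
id * Term
id * Term ** Factor
id * Term ** Factor ** Factor
id * Factor ** Factor ** Factor
id * Prim ** Factor ** Factor
id * id ** Factor ** Factor
id * id ** Prim ** Factor
id * id ** id ** Factor
id * id ** id ** Prim
id * id ** id ** id

[Expr [Expr [Term [Factor [Prim id]]]] * [Term [Term [Term [Factor [Prim id]]] ** [Factor [Prim id]]] ** [Factor [Prim id]]]]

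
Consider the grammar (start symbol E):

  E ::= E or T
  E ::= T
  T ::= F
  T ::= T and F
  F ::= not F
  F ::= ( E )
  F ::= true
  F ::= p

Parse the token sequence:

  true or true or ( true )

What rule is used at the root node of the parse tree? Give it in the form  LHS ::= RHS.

E ::= E or T

[E [E [E [T [F true]]] or [T [F true]]] or [T [F ( [E [T [F true]]] )]]]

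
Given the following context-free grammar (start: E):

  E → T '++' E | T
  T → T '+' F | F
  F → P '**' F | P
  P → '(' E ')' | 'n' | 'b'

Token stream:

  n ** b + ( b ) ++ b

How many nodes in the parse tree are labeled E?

3

[E [T [T [F [P n] ** [F [P b]]]] + [F [P ( [E [T [F [P b]]]] )]]] ++ [E [T [F [P b]]]]]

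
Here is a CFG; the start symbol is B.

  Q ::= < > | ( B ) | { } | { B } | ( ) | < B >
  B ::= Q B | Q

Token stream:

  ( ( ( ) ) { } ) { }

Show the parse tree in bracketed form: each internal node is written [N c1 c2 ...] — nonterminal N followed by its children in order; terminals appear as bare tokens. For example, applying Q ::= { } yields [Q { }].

[B [Q ( [B [Q ( [B [Q ( )]] )] [B [Q { }]]] )] [B [Q { }]]]

B
Q B
( B ) B
( Q B ) B
( ( B ) B ) B
( ( Q ) B ) B
( ( ( ) ) B ) B
( ( ( ) ) Q ) B
( ( ( ) ) { } ) B
( ( ( ) ) { } ) Q
( ( ( ) ) { } ) { }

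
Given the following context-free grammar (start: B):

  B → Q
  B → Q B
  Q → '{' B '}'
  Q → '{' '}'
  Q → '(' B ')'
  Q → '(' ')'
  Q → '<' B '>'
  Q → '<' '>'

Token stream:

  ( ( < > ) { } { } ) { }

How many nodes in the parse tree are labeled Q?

6

[B [Q ( [B [Q ( [B [Q < >]] )] [B [Q { }] [B [Q { }]]]] )] [B [Q { }]]]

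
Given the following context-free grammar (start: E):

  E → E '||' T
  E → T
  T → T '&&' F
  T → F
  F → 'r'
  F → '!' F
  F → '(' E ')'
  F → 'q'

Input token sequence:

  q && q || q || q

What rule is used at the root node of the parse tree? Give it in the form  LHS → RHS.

E → E '||' T

[E [E [E [T [T [F q]] && [F q]]] || [T [F q]]] || [T [F q]]]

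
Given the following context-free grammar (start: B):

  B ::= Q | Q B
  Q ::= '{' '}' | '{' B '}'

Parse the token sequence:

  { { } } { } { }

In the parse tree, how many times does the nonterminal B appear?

[B [Q { [B [Q { }]] }] [B [Q { }] [B [Q { }]]]]

4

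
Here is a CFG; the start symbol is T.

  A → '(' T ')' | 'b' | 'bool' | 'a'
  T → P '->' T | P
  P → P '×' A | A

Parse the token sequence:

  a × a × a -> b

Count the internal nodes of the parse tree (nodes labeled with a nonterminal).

10

[T [P [P [P [A a]] × [A a]] × [A a]] -> [T [P [A b]]]]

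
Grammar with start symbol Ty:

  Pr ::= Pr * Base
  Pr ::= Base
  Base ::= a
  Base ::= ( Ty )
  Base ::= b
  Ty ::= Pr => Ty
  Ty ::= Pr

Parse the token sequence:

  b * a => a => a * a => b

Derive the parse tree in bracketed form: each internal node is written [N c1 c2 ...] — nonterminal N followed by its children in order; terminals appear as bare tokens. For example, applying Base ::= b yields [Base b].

[Ty [Pr [Pr [Base b]] * [Base a]] => [Ty [Pr [Base a]] => [Ty [Pr [Pr [Base a]] * [Base a]] => [Ty [Pr [Base b]]]]]]

Ty
Pr => Ty
Pr * Base => Ty
Base * Base => Ty
b * Base => Ty
b * a => Ty
b * a => Pr => Ty
b * a => Base => Ty
b * a => a => Ty
b * a => a => Pr => Ty
b * a => a => Pr * Base => Ty
b * a => a => Base * Base => Ty
b * a => a => a * Base => Ty
b * a => a => a * a => Ty
b * a => a => a * a => Pr
b * a => a => a * a => Base
b * a => a => a * a => b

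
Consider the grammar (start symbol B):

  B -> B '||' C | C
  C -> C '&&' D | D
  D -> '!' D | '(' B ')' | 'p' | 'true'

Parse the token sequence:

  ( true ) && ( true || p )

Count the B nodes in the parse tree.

4

[B [C [C [D ( [B [C [D true]]] )]] && [D ( [B [B [C [D true]]] || [C [D p]]] )]]]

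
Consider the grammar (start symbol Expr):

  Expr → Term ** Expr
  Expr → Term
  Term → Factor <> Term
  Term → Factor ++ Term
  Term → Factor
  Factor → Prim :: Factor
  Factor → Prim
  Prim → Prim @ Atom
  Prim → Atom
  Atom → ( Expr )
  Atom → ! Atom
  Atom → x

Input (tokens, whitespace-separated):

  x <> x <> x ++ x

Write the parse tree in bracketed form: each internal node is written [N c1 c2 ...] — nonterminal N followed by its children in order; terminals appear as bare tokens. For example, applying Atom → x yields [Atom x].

Expr
Term
Factor <> Term
Prim <> Term
Atom <> Term
x <> Term
x <> Factor <> Term
x <> Prim <> Term
x <> Atom <> Term
x <> x <> Term
x <> x <> Factor ++ Term
x <> x <> Prim ++ Term
x <> x <> Atom ++ Term
x <> x <> x ++ Term
x <> x <> x ++ Factor
x <> x <> x ++ Prim
x <> x <> x ++ Atom
x <> x <> x ++ x

[Expr [Term [Factor [Prim [Atom x]]] <> [Term [Factor [Prim [Atom x]]] <> [Term [Factor [Prim [Atom x]]] ++ [Term [Factor [Prim [Atom x]]]]]]]]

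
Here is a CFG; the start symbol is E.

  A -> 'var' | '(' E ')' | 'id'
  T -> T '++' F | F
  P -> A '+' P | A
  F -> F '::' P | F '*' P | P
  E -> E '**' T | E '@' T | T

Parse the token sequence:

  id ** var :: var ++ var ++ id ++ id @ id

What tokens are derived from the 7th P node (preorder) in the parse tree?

[E [E [E [T [F [P [A id]]]]] ** [T [T [T [T [F [F [P [A var]]] :: [P [A var]]]] ++ [F [P [A var]]]] ++ [F [P [A id]]]] ++ [F [P [A id]]]]] @ [T [F [P [A id]]]]]

id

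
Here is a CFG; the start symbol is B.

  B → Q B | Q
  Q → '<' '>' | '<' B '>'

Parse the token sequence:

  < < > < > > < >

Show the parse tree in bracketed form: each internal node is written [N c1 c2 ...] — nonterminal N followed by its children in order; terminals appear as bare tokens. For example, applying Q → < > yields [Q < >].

[B [Q < [B [Q < >] [B [Q < >]]] >] [B [Q < >]]]

B
Q B
< B > B
< Q B > B
< < > B > B
< < > Q > B
< < > < > > B
< < > < > > Q
< < > < > > < >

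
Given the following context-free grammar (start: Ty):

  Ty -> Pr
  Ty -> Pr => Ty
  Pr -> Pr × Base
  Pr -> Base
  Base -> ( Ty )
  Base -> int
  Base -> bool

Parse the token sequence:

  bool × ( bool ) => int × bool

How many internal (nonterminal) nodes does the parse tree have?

[Ty [Pr [Pr [Base bool]] × [Base ( [Ty [Pr [Base bool]]] )]] => [Ty [Pr [Pr [Base int]] × [Base bool]]]]

13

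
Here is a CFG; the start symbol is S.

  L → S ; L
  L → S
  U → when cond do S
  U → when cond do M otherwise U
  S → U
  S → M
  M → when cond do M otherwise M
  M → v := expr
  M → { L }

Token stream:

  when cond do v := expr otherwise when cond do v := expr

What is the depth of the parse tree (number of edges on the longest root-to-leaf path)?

[S [U when cond do [M v := expr] otherwise [U when cond do [S [M v := expr]]]]]

5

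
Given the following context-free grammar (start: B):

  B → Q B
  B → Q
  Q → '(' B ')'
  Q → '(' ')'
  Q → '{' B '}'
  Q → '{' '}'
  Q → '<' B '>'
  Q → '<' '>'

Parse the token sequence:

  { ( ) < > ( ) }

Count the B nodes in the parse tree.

4

[B [Q { [B [Q ( )] [B [Q < >] [B [Q ( )]]]] }]]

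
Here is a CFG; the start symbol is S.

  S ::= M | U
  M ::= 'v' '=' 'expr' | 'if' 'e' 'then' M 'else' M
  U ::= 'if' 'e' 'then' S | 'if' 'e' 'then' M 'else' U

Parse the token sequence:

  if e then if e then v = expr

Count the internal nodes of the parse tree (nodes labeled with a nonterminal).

[S [U if e then [S [U if e then [S [M v = expr]]]]]]

6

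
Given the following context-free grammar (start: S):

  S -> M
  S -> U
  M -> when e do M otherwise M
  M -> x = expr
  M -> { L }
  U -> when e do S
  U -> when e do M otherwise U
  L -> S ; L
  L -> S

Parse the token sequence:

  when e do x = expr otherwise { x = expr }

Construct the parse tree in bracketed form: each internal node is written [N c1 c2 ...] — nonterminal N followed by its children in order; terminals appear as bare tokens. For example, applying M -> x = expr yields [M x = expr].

[S [M when e do [M x = expr] otherwise [M { [L [S [M x = expr]]] }]]]

S
M
when e do M otherwise M
when e do x = expr otherwise M
when e do x = expr otherwise { L }
when e do x = expr otherwise { S }
when e do x = expr otherwise { M }
when e do x = expr otherwise { x = expr }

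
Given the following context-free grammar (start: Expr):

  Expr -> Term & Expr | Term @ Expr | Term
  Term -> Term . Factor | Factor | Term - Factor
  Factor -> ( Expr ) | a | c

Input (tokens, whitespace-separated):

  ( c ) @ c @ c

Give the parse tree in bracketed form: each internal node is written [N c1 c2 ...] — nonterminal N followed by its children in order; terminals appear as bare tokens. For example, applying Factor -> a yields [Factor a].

Expr
Term @ Expr
Factor @ Expr
( Expr ) @ Expr
( Term ) @ Expr
( Factor ) @ Expr
( c ) @ Expr
( c ) @ Term @ Expr
( c ) @ Factor @ Expr
( c ) @ c @ Expr
( c ) @ c @ Term
( c ) @ c @ Factor
( c ) @ c @ c

[Expr [Term [Factor ( [Expr [Term [Factor c]]] )]] @ [Expr [Term [Factor c]] @ [Expr [Term [Factor c]]]]]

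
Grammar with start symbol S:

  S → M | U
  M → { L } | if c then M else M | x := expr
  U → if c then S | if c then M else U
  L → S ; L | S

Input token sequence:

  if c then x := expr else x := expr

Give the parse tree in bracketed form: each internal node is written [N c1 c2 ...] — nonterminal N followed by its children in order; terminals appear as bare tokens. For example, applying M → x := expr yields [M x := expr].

[S [M if c then [M x := expr] else [M x := expr]]]

S
M
if c then M else M
if c then x := expr else M
if c then x := expr else x := expr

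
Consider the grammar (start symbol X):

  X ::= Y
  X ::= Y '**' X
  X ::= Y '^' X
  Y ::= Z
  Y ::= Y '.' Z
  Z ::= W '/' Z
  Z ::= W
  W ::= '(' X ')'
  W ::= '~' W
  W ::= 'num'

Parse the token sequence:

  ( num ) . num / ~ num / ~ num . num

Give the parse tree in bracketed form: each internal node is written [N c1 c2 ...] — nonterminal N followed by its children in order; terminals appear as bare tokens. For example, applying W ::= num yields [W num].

[X [Y [Y [Y [Z [W ( [X [Y [Z [W num]]]] )]]] . [Z [W num] / [Z [W ~ [W num]] / [Z [W ~ [W num]]]]]] . [Z [W num]]]]

X
Y
Y . Z
Y . Z . Z
Z . Z . Z
W . Z . Z
( X ) . Z . Z
( Y ) . Z . Z
( Z ) . Z . Z
( W ) . Z . Z
( num ) . Z . Z
( num ) . W / Z . Z
( num ) . num / Z . Z
( num ) . num / W / Z . Z
( num ) . num / ~ W / Z . Z
( num ) . num / ~ num / Z . Z
( num ) . num / ~ num / W . Z
( num ) . num / ~ num / ~ W . Z
( num ) . num / ~ num / ~ num . Z
( num ) . num / ~ num / ~ num . W
( num ) . num / ~ num / ~ num . num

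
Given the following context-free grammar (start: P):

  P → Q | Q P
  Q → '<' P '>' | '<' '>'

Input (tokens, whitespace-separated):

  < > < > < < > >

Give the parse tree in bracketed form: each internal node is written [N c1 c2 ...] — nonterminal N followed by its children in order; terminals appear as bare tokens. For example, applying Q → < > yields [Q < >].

[P [Q < >] [P [Q < >] [P [Q < [P [Q < >]] >]]]]

P
Q P
< > P
< > Q P
< > < > P
< > < > Q
< > < > < P >
< > < > < Q >
< > < > < < > >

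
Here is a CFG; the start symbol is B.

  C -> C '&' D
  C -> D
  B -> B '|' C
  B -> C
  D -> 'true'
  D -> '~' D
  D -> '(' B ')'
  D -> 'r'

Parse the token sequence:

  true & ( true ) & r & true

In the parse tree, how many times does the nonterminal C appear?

[B [C [C [C [C [D true]] & [D ( [B [C [D true]]] )]] & [D r]] & [D true]]]

5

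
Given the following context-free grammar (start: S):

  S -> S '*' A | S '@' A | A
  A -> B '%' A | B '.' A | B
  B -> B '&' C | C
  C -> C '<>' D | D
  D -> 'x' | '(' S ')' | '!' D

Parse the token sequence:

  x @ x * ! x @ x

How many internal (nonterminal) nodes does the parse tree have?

[S [S [S [S [A [B [C [D x]]]]] @ [A [B [C [D x]]]]] * [A [B [C [D ! [D x]]]]]] @ [A [B [C [D x]]]]]

21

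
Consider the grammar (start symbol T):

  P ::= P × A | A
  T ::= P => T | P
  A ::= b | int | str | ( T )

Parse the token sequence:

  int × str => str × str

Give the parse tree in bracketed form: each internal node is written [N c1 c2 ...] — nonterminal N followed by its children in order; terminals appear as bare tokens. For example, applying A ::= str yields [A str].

[T [P [P [A int]] × [A str]] => [T [P [P [A str]] × [A str]]]]

T
P => T
P × A => T
A × A => T
int × A => T
int × str => T
int × str => P
int × str => P × A
int × str => A × A
int × str => str × A
int × str => str × str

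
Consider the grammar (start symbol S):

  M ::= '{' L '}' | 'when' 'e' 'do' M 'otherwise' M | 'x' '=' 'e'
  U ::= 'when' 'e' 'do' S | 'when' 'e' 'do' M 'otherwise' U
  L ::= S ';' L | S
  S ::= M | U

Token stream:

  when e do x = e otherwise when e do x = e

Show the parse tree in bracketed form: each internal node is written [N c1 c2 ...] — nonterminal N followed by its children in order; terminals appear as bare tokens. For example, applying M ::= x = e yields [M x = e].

S
U
when e do M otherwise U
when e do x = e otherwise U
when e do x = e otherwise when e do S
when e do x = e otherwise when e do M
when e do x = e otherwise when e do x = e

[S [U when e do [M x = e] otherwise [U when e do [S [M x = e]]]]]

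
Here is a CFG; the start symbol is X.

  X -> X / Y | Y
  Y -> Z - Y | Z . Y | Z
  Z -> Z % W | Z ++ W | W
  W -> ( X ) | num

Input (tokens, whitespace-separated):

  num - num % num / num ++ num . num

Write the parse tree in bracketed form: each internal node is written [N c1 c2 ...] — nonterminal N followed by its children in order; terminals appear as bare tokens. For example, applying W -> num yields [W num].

[X [X [Y [Z [W num]] - [Y [Z [Z [W num]] % [W num]]]]] / [Y [Z [Z [W num]] ++ [W num]] . [Y [Z [W num]]]]]

X
X / Y
Y / Y
Z - Y / Y
W - Y / Y
num - Y / Y
num - Z / Y
num - Z % W / Y
num - W % W / Y
num - num % W / Y
num - num % num / Y
num - num % num / Z . Y
num - num % num / Z ++ W . Y
num - num % num / W ++ W . Y
num - num % num / num ++ W . Y
num - num % num / num ++ num . Y
num - num % num / num ++ num . Z
num - num % num / num ++ num . W
num - num % num / num ++ num . num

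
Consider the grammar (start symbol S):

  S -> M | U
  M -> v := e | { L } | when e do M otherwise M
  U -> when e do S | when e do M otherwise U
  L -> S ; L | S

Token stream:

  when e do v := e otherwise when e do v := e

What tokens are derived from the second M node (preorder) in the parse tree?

[S [U when e do [M v := e] otherwise [U when e do [S [M v := e]]]]]

v := e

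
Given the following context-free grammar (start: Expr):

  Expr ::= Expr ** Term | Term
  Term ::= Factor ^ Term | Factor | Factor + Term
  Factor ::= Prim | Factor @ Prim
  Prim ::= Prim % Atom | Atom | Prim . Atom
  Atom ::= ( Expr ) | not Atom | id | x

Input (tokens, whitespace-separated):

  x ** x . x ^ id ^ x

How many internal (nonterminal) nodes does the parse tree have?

20

[Expr [Expr [Term [Factor [Prim [Atom x]]]]] ** [Term [Factor [Prim [Prim [Atom x]] . [Atom x]]] ^ [Term [Factor [Prim [Atom id]]] ^ [Term [Factor [Prim [Atom x]]]]]]]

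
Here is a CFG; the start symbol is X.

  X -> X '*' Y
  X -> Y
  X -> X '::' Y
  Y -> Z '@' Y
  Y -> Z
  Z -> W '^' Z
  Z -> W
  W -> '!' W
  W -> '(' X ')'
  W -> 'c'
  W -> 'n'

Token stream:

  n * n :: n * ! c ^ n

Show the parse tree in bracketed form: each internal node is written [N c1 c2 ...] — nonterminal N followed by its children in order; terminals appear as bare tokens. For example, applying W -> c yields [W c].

[X [X [X [X [Y [Z [W n]]]] * [Y [Z [W n]]]] :: [Y [Z [W n]]]] * [Y [Z [W ! [W c]] ^ [Z [W n]]]]]

X
X * Y
X :: Y * Y
X * Y :: Y * Y
Y * Y :: Y * Y
Z * Y :: Y * Y
W * Y :: Y * Y
n * Y :: Y * Y
n * Z :: Y * Y
n * W :: Y * Y
n * n :: Y * Y
n * n :: Z * Y
n * n :: W * Y
n * n :: n * Y
n * n :: n * Z
n * n :: n * W ^ Z
n * n :: n * ! W ^ Z
n * n :: n * ! c ^ Z
n * n :: n * ! c ^ W
n * n :: n * ! c ^ n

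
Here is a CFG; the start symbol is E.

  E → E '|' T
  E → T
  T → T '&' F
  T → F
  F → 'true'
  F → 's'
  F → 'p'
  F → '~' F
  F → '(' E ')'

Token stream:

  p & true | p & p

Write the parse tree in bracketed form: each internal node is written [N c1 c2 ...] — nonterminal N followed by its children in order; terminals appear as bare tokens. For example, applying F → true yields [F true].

[E [E [T [T [F p]] & [F true]]] | [T [T [F p]] & [F p]]]

E
E | T
T | T
T & F | T
F & F | T
p & F | T
p & true | T
p & true | T & F
p & true | F & F
p & true | p & F
p & true | p & p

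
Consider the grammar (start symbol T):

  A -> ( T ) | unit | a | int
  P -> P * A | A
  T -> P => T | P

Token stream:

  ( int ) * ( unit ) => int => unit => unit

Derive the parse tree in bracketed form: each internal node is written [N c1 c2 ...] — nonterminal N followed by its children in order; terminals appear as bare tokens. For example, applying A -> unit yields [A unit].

[T [P [P [A ( [T [P [A int]]] )]] * [A ( [T [P [A unit]]] )]] => [T [P [A int]] => [T [P [A unit]] => [T [P [A unit]]]]]]

T
P => T
P * A => T
A * A => T
( T ) * A => T
( P ) * A => T
( A ) * A => T
( int ) * A => T
( int ) * ( T ) => T
( int ) * ( P ) => T
( int ) * ( A ) => T
( int ) * ( unit ) => T
( int ) * ( unit ) => P => T
( int ) * ( unit ) => A => T
( int ) * ( unit ) => int => T
( int ) * ( unit ) => int => P => T
( int ) * ( unit ) => int => A => T
( int ) * ( unit ) => int => unit => T
( int ) * ( unit ) => int => unit => P
( int ) * ( unit ) => int => unit => A
( int ) * ( unit ) => int => unit => unit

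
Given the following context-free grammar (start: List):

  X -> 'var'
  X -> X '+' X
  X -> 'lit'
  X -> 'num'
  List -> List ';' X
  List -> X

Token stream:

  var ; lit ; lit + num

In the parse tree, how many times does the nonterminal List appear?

[List [List [List [X var]] ; [X lit]] ; [X [X lit] + [X num]]]

3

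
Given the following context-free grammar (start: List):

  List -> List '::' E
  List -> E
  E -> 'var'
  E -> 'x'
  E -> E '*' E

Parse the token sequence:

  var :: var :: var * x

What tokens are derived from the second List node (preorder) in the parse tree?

var :: var

[List [List [List [E var]] :: [E var]] :: [E [E var] * [E x]]]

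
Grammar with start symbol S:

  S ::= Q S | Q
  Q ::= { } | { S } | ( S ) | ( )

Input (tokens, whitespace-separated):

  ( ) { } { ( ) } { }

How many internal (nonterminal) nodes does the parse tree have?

10

[S [Q ( )] [S [Q { }] [S [Q { [S [Q ( )]] }] [S [Q { }]]]]]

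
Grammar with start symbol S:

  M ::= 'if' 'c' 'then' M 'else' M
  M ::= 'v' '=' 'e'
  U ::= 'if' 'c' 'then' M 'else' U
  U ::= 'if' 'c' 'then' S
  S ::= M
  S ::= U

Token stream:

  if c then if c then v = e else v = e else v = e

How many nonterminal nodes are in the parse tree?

[S [M if c then [M if c then [M v = e] else [M v = e]] else [M v = e]]]

6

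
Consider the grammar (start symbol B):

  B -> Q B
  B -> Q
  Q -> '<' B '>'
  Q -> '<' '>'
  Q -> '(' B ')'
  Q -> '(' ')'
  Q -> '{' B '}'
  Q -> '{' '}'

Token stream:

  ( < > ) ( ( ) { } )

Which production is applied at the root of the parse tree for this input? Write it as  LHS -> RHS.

B -> Q B

[B [Q ( [B [Q < >]] )] [B [Q ( [B [Q ( )] [B [Q { }]]] )]]]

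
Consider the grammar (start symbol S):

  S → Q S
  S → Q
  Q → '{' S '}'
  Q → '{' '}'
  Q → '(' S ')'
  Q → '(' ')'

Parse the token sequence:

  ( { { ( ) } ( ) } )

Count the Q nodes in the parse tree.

5

[S [Q ( [S [Q { [S [Q { [S [Q ( )]] }] [S [Q ( )]]] }]] )]]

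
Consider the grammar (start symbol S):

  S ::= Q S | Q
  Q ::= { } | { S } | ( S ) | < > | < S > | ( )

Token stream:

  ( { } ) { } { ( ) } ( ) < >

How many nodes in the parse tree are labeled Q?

7

[S [Q ( [S [Q { }]] )] [S [Q { }] [S [Q { [S [Q ( )]] }] [S [Q ( )] [S [Q < >]]]]]]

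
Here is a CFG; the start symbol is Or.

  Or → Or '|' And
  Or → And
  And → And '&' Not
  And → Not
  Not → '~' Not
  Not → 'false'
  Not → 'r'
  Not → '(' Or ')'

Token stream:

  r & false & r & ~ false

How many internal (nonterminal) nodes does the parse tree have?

10

[Or [And [And [And [And [Not r]] & [Not false]] & [Not r]] & [Not ~ [Not false]]]]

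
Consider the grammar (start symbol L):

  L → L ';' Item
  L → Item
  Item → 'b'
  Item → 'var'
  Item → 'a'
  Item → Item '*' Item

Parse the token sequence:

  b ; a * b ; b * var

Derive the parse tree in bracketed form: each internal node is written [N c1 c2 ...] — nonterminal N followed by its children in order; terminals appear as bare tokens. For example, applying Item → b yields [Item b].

L
L ; Item
L ; Item ; Item
Item ; Item ; Item
b ; Item ; Item
b ; Item * Item ; Item
b ; a * Item ; Item
b ; a * b ; Item
b ; a * b ; Item * Item
b ; a * b ; b * Item
b ; a * b ; b * var

[L [L [L [Item b]] ; [Item [Item a] * [Item b]]] ; [Item [Item b] * [Item var]]]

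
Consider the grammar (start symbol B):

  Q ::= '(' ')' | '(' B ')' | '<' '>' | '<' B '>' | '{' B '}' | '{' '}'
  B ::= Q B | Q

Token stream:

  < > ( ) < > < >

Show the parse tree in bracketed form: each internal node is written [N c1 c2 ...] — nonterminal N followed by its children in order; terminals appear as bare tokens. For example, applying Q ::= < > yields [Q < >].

B
Q B
< > B
< > Q B
< > ( ) B
< > ( ) Q B
< > ( ) < > B
< > ( ) < > Q
< > ( ) < > < >

[B [Q < >] [B [Q ( )] [B [Q < >] [B [Q < >]]]]]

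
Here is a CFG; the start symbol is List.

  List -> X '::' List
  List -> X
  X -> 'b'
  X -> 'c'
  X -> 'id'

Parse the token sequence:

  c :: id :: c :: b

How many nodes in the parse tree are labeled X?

4

[List [X c] :: [List [X id] :: [List [X c] :: [List [X b]]]]]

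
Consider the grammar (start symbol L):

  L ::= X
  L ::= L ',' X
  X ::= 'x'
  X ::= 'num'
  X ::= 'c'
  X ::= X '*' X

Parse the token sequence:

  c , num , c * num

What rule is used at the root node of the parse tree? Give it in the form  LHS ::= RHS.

[L [L [L [X c]] , [X num]] , [X [X c] * [X num]]]

L ::= L ',' X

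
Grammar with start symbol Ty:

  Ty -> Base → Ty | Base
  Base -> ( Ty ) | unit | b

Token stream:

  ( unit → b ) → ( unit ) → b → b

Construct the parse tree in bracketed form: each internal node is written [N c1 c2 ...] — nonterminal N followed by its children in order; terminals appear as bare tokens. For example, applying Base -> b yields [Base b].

[Ty [Base ( [Ty [Base unit] → [Ty [Base b]]] )] → [Ty [Base ( [Ty [Base unit]] )] → [Ty [Base b] → [Ty [Base b]]]]]

Ty
Base → Ty
( Ty ) → Ty
( Base → Ty ) → Ty
( unit → Ty ) → Ty
( unit → Base ) → Ty
( unit → b ) → Ty
( unit → b ) → Base → Ty
( unit → b ) → ( Ty ) → Ty
( unit → b ) → ( Base ) → Ty
( unit → b ) → ( unit ) → Ty
( unit → b ) → ( unit ) → Base → Ty
( unit → b ) → ( unit ) → b → Ty
( unit → b ) → ( unit ) → b → Base
( unit → b ) → ( unit ) → b → b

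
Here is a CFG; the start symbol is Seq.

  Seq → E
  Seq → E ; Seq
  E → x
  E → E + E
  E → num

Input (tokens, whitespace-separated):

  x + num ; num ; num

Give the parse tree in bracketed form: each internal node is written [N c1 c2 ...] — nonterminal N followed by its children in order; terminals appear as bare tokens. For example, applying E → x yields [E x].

Seq
E ; Seq
E + E ; Seq
x + E ; Seq
x + num ; Seq
x + num ; E ; Seq
x + num ; num ; Seq
x + num ; num ; E
x + num ; num ; num

[Seq [E [E x] + [E num]] ; [Seq [E num] ; [Seq [E num]]]]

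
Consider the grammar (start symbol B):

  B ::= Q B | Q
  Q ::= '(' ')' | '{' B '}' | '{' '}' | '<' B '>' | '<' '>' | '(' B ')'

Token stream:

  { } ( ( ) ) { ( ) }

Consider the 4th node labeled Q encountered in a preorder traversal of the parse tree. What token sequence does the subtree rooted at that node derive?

[B [Q { }] [B [Q ( [B [Q ( )]] )] [B [Q { [B [Q ( )]] }]]]]

{ ( ) }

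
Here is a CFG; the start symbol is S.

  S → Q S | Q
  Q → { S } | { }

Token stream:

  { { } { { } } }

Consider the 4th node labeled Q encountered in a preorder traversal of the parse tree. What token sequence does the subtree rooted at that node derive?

[S [Q { [S [Q { }] [S [Q { [S [Q { }]] }]]] }]]

{ }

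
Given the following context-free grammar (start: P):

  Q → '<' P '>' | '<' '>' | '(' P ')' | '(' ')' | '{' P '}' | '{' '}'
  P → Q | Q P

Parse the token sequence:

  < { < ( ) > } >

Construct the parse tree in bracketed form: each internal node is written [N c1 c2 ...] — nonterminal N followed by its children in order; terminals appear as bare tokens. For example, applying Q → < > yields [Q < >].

[P [Q < [P [Q { [P [Q < [P [Q ( )]] >]] }]] >]]

P
Q
< P >
< Q >
< { P } >
< { Q } >
< { < P > } >
< { < Q > } >
< { < ( ) > } >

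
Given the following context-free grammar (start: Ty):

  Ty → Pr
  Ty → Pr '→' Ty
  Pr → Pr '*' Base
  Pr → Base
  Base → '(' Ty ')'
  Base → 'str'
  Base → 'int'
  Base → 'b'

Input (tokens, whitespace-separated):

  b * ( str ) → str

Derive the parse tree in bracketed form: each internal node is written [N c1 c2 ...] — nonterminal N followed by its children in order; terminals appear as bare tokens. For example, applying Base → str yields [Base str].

[Ty [Pr [Pr [Base b]] * [Base ( [Ty [Pr [Base str]]] )]] → [Ty [Pr [Base str]]]]

Ty
Pr → Ty
Pr * Base → Ty
Base * Base → Ty
b * Base → Ty
b * ( Ty ) → Ty
b * ( Pr ) → Ty
b * ( Base ) → Ty
b * ( str ) → Ty
b * ( str ) → Pr
b * ( str ) → Base
b * ( str ) → str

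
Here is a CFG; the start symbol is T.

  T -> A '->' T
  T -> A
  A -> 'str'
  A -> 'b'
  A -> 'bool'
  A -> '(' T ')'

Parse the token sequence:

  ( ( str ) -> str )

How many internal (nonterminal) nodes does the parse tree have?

8

[T [A ( [T [A ( [T [A str]] )] -> [T [A str]]] )]]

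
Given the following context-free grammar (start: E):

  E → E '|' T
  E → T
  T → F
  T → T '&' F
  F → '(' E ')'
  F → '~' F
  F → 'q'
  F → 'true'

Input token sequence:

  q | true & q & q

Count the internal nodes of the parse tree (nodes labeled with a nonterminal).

10

[E [E [T [F q]]] | [T [T [T [F true]] & [F q]] & [F q]]]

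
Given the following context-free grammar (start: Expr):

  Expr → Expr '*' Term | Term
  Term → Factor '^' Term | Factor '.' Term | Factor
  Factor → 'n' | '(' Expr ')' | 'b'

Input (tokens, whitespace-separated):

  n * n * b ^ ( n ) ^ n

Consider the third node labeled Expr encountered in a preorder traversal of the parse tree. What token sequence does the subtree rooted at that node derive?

[Expr [Expr [Expr [Term [Factor n]]] * [Term [Factor n]]] * [Term [Factor b] ^ [Term [Factor ( [Expr [Term [Factor n]]] )] ^ [Term [Factor n]]]]]

n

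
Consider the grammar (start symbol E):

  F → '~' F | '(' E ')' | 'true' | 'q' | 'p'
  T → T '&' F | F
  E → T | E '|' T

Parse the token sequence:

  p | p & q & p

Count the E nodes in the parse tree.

2

[E [E [T [F p]]] | [T [T [T [F p]] & [F q]] & [F p]]]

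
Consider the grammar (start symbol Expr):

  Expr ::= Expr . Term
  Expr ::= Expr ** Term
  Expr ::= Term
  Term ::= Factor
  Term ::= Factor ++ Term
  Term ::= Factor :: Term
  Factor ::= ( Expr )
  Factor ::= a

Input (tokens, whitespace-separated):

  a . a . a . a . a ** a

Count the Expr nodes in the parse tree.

[Expr [Expr [Expr [Expr [Expr [Expr [Term [Factor a]]] . [Term [Factor a]]] . [Term [Factor a]]] . [Term [Factor a]]] . [Term [Factor a]]] ** [Term [Factor a]]]

6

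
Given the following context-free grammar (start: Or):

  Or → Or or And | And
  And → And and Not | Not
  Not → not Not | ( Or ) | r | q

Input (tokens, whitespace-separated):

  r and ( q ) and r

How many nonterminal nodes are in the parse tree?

[Or [And [And [And [Not r]] and [Not ( [Or [And [Not q]]] )]] and [Not r]]]

10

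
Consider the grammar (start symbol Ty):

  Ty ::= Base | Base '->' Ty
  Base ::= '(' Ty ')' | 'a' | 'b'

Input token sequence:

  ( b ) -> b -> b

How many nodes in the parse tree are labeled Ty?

4

[Ty [Base ( [Ty [Base b]] )] -> [Ty [Base b] -> [Ty [Base b]]]]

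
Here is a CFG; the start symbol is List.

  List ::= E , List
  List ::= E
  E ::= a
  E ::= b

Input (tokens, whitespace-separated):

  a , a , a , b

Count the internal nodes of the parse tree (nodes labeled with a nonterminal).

8

[List [E a] , [List [E a] , [List [E a] , [List [E b]]]]]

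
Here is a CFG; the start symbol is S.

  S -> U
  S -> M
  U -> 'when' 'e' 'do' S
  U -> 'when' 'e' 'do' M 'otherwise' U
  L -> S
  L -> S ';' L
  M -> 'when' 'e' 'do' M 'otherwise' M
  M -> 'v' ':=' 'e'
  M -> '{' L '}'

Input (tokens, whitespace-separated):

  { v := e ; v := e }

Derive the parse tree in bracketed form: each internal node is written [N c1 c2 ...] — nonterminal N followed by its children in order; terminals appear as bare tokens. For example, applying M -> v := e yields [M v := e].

S
M
{ L }
{ S ; L }
{ M ; L }
{ v := e ; L }
{ v := e ; S }
{ v := e ; M }
{ v := e ; v := e }

[S [M { [L [S [M v := e]] ; [L [S [M v := e]]]] }]]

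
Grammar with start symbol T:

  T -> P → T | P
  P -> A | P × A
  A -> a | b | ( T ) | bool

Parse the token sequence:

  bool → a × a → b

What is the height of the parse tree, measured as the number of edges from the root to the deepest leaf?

[T [P [A bool]] → [T [P [P [A a]] × [A a]] → [T [P [A b]]]]]

5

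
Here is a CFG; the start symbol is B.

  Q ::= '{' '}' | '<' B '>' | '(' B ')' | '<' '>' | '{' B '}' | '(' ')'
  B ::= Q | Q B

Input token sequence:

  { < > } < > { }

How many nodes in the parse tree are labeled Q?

[B [Q { [B [Q < >]] }] [B [Q < >] [B [Q { }]]]]

4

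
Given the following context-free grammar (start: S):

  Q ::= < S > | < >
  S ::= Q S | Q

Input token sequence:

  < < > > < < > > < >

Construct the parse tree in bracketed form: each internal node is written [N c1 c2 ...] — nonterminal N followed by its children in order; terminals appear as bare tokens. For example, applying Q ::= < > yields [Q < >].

S
Q S
< S > S
< Q > S
< < > > S
< < > > Q S
< < > > < S > S
< < > > < Q > S
< < > > < < > > S
< < > > < < > > Q
< < > > < < > > < >

[S [Q < [S [Q < >]] >] [S [Q < [S [Q < >]] >] [S [Q < >]]]]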